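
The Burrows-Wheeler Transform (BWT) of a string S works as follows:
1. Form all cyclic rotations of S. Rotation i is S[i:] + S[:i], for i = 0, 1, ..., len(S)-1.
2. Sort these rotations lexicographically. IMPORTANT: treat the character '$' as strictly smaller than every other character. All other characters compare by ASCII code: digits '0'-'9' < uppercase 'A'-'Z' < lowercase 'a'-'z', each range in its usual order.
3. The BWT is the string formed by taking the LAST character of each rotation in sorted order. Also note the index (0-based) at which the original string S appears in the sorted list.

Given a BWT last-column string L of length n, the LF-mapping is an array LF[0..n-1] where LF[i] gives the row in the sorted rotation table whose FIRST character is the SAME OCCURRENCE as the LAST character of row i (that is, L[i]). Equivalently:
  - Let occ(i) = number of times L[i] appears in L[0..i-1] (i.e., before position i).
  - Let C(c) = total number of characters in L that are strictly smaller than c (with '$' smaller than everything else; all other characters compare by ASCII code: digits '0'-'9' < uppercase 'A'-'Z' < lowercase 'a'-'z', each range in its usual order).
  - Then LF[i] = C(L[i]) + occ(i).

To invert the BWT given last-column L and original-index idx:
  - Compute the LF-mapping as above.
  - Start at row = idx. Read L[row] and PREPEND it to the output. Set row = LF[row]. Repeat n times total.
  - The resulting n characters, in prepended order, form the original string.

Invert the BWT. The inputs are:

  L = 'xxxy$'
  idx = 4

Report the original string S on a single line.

LF mapping: 1 2 3 4 0
Walk LF starting at row 4, prepending L[row]:
  step 1: row=4, L[4]='$', prepend. Next row=LF[4]=0
  step 2: row=0, L[0]='x', prepend. Next row=LF[0]=1
  step 3: row=1, L[1]='x', prepend. Next row=LF[1]=2
  step 4: row=2, L[2]='x', prepend. Next row=LF[2]=3
  step 5: row=3, L[3]='y', prepend. Next row=LF[3]=4
Reversed output: yxxx$

Answer: yxxx$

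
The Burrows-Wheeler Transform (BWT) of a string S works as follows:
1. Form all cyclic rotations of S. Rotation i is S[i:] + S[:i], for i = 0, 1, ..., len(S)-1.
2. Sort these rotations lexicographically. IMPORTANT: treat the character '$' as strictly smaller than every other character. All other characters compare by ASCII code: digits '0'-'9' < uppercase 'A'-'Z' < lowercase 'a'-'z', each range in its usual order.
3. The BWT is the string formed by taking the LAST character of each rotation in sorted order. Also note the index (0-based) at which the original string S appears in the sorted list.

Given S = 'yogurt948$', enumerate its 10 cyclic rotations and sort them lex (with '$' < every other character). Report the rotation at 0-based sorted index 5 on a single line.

All 10 rotations (rotation i = S[i:]+S[:i]):
  rot[0] = yogurt948$
  rot[1] = ogurt948$y
  rot[2] = gurt948$yo
  rot[3] = urt948$yog
  rot[4] = rt948$yogu
  rot[5] = t948$yogur
  rot[6] = 948$yogurt
  rot[7] = 48$yogurt9
  rot[8] = 8$yogurt94
  rot[9] = $yogurt948
Sorted (with $ < everything):
  sorted[0] = $yogurt948
  sorted[1] = 48$yogurt9
  sorted[2] = 8$yogurt94
  sorted[3] = 948$yogurt
  sorted[4] = gurt948$yo
  sorted[5] = ogurt948$y
  sorted[6] = rt948$yogu
  sorted[7] = t948$yogur
  sorted[8] = urt948$yog
  sorted[9] = yogurt948$
sorted[5] = ogurt948$y

Answer: ogurt948$y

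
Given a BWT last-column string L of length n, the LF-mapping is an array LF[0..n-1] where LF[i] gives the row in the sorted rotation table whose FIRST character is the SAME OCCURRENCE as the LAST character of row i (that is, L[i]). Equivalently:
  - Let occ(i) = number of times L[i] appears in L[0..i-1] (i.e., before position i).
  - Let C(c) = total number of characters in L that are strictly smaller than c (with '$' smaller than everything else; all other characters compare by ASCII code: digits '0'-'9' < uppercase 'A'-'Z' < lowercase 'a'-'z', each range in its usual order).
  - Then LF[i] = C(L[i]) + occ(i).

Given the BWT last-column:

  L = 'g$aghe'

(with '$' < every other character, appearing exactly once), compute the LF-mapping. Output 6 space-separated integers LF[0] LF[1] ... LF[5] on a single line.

Answer: 3 0 1 4 5 2

Derivation:
Char counts: '$':1, 'a':1, 'e':1, 'g':2, 'h':1
C (first-col start): C('$')=0, C('a')=1, C('e')=2, C('g')=3, C('h')=5
L[0]='g': occ=0, LF[0]=C('g')+0=3+0=3
L[1]='$': occ=0, LF[1]=C('$')+0=0+0=0
L[2]='a': occ=0, LF[2]=C('a')+0=1+0=1
L[3]='g': occ=1, LF[3]=C('g')+1=3+1=4
L[4]='h': occ=0, LF[4]=C('h')+0=5+0=5
L[5]='e': occ=0, LF[5]=C('e')+0=2+0=2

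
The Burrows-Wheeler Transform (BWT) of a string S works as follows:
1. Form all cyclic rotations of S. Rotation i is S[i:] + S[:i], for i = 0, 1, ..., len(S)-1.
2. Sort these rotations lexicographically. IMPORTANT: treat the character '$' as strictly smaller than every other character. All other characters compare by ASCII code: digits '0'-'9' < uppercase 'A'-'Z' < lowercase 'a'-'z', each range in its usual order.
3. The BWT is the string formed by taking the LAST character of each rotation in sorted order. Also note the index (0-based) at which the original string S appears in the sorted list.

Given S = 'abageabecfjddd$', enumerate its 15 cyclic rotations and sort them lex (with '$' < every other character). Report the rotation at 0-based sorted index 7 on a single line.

Answer: d$abageabecfjdd

Derivation:
All 15 rotations (rotation i = S[i:]+S[:i]):
  rot[0] = abageabecfjddd$
  rot[1] = bageabecfjddd$a
  rot[2] = ageabecfjddd$ab
  rot[3] = geabecfjddd$aba
  rot[4] = eabecfjddd$abag
  rot[5] = abecfjddd$abage
  rot[6] = becfjddd$abagea
  rot[7] = ecfjddd$abageab
  rot[8] = cfjddd$abageabe
  rot[9] = fjddd$abageabec
  rot[10] = jddd$abageabecf
  rot[11] = ddd$abageabecfj
  rot[12] = dd$abageabecfjd
  rot[13] = d$abageabecfjdd
  rot[14] = $abageabecfjddd
Sorted (with $ < everything):
  sorted[0] = $abageabecfjddd
  sorted[1] = abageabecfjddd$
  sorted[2] = abecfjddd$abage
  sorted[3] = ageabecfjddd$ab
  sorted[4] = bageabecfjddd$a
  sorted[5] = becfjddd$abagea
  sorted[6] = cfjddd$abageabe
  sorted[7] = d$abageabecfjdd
  sorted[8] = dd$abageabecfjd
  sorted[9] = ddd$abageabecfj
  sorted[10] = eabecfjddd$abag
  sorted[11] = ecfjddd$abageab
  sorted[12] = fjddd$abageabec
  sorted[13] = geabecfjddd$aba
  sorted[14] = jddd$abageabecf
sorted[7] = d$abageabecfjdd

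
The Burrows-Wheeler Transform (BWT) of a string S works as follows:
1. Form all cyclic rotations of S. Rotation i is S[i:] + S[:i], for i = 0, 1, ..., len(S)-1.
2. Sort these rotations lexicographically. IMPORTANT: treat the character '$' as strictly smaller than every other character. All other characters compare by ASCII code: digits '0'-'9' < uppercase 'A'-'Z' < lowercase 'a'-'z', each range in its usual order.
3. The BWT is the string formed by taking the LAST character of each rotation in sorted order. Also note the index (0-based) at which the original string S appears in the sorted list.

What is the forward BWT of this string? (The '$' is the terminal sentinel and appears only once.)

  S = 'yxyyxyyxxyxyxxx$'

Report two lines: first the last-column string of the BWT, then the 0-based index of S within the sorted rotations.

All 16 rotations (rotation i = S[i:]+S[:i]):
  rot[0] = yxyyxyyxxyxyxxx$
  rot[1] = xyyxyyxxyxyxxx$y
  rot[2] = yyxyyxxyxyxxx$yx
  rot[3] = yxyyxxyxyxxx$yxy
  rot[4] = xyyxxyxyxxx$yxyy
  rot[5] = yyxxyxyxxx$yxyyx
  rot[6] = yxxyxyxxx$yxyyxy
  rot[7] = xxyxyxxx$yxyyxyy
  rot[8] = xyxyxxx$yxyyxyyx
  rot[9] = yxyxxx$yxyyxyyxx
  rot[10] = xyxxx$yxyyxyyxxy
  rot[11] = yxxx$yxyyxyyxxyx
  rot[12] = xxx$yxyyxyyxxyxy
  rot[13] = xx$yxyyxyyxxyxyx
  rot[14] = x$yxyyxyyxxyxyxx
  rot[15] = $yxyyxyyxxyxyxxx
Sorted (with $ < everything):
  sorted[0] = $yxyyxyyxxyxyxxx  (last char: 'x')
  sorted[1] = x$yxyyxyyxxyxyxx  (last char: 'x')
  sorted[2] = xx$yxyyxyyxxyxyx  (last char: 'x')
  sorted[3] = xxx$yxyyxyyxxyxy  (last char: 'y')
  sorted[4] = xxyxyxxx$yxyyxyy  (last char: 'y')
  sorted[5] = xyxxx$yxyyxyyxxy  (last char: 'y')
  sorted[6] = xyxyxxx$yxyyxyyx  (last char: 'x')
  sorted[7] = xyyxxyxyxxx$yxyy  (last char: 'y')
  sorted[8] = xyyxyyxxyxyxxx$y  (last char: 'y')
  sorted[9] = yxxx$yxyyxyyxxyx  (last char: 'x')
  sorted[10] = yxxyxyxxx$yxyyxy  (last char: 'y')
  sorted[11] = yxyxxx$yxyyxyyxx  (last char: 'x')
  sorted[12] = yxyyxxyxyxxx$yxy  (last char: 'y')
  sorted[13] = yxyyxyyxxyxyxxx$  (last char: '$')
  sorted[14] = yyxxyxyxxx$yxyyx  (last char: 'x')
  sorted[15] = yyxyyxxyxyxxx$yx  (last char: 'x')
Last column: xxxyyyxyyxyxy$xx
Original string S is at sorted index 13

Answer: xxxyyyxyyxyxy$xx
13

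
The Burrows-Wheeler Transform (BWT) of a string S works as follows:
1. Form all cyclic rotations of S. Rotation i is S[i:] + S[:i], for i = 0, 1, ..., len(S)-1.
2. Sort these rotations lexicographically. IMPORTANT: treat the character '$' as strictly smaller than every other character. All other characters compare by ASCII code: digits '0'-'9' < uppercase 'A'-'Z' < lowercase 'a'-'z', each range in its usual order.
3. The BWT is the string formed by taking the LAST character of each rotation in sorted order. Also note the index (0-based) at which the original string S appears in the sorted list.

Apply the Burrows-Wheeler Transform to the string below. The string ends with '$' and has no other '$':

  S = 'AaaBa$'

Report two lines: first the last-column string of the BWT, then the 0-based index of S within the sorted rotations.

All 6 rotations (rotation i = S[i:]+S[:i]):
  rot[0] = AaaBa$
  rot[1] = aaBa$A
  rot[2] = aBa$Aa
  rot[3] = Ba$Aaa
  rot[4] = a$AaaB
  rot[5] = $AaaBa
Sorted (with $ < everything):
  sorted[0] = $AaaBa  (last char: 'a')
  sorted[1] = AaaBa$  (last char: '$')
  sorted[2] = Ba$Aaa  (last char: 'a')
  sorted[3] = a$AaaB  (last char: 'B')
  sorted[4] = aBa$Aa  (last char: 'a')
  sorted[5] = aaBa$A  (last char: 'A')
Last column: a$aBaA
Original string S is at sorted index 1

Answer: a$aBaA
1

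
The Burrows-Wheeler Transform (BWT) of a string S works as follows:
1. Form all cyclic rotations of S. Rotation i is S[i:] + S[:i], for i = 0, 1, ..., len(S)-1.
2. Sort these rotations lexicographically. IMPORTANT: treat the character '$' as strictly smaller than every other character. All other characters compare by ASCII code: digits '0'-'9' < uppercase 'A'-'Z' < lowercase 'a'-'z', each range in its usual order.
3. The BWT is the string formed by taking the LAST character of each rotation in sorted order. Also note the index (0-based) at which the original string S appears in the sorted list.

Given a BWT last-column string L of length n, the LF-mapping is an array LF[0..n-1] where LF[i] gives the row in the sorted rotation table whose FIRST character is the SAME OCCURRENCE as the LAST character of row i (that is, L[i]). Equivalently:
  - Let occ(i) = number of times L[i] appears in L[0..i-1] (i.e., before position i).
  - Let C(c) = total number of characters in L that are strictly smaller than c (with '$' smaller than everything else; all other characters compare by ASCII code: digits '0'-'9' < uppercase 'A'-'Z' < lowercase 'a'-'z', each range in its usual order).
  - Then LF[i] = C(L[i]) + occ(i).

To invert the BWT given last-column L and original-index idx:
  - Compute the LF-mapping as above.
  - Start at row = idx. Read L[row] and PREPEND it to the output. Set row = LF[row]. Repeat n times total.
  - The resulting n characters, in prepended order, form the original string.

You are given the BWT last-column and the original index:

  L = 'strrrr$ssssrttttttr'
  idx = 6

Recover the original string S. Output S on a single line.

Answer: rtttttttrrrrrsssss$

Derivation:
LF mapping: 7 12 1 2 3 4 0 8 9 10 11 5 13 14 15 16 17 18 6
Walk LF starting at row 6, prepending L[row]:
  step 1: row=6, L[6]='$', prepend. Next row=LF[6]=0
  step 2: row=0, L[0]='s', prepend. Next row=LF[0]=7
  step 3: row=7, L[7]='s', prepend. Next row=LF[7]=8
  step 4: row=8, L[8]='s', prepend. Next row=LF[8]=9
  step 5: row=9, L[9]='s', prepend. Next row=LF[9]=10
  step 6: row=10, L[10]='s', prepend. Next row=LF[10]=11
  step 7: row=11, L[11]='r', prepend. Next row=LF[11]=5
  step 8: row=5, L[5]='r', prepend. Next row=LF[5]=4
  step 9: row=4, L[4]='r', prepend. Next row=LF[4]=3
  step 10: row=3, L[3]='r', prepend. Next row=LF[3]=2
  step 11: row=2, L[2]='r', prepend. Next row=LF[2]=1
  step 12: row=1, L[1]='t', prepend. Next row=LF[1]=12
  step 13: row=12, L[12]='t', prepend. Next row=LF[12]=13
  step 14: row=13, L[13]='t', prepend. Next row=LF[13]=14
  step 15: row=14, L[14]='t', prepend. Next row=LF[14]=15
  step 16: row=15, L[15]='t', prepend. Next row=LF[15]=16
  step 17: row=16, L[16]='t', prepend. Next row=LF[16]=17
  step 18: row=17, L[17]='t', prepend. Next row=LF[17]=18
  step 19: row=18, L[18]='r', prepend. Next row=LF[18]=6
Reversed output: rtttttttrrrrrsssss$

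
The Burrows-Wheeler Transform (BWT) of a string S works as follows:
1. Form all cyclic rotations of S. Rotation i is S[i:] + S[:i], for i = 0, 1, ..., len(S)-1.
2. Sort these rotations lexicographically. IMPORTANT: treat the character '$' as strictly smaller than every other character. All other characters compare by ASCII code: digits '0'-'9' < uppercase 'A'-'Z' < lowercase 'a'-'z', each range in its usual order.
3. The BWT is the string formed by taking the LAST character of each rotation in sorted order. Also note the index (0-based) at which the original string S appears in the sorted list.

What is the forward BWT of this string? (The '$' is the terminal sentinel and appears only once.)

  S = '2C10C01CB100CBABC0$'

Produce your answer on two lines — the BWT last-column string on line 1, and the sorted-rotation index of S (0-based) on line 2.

All 19 rotations (rotation i = S[i:]+S[:i]):
  rot[0] = 2C10C01CB100CBABC0$
  rot[1] = C10C01CB100CBABC0$2
  rot[2] = 10C01CB100CBABC0$2C
  rot[3] = 0C01CB100CBABC0$2C1
  rot[4] = C01CB100CBABC0$2C10
  rot[5] = 01CB100CBABC0$2C10C
  rot[6] = 1CB100CBABC0$2C10C0
  rot[7] = CB100CBABC0$2C10C01
  rot[8] = B100CBABC0$2C10C01C
  rot[9] = 100CBABC0$2C10C01CB
  rot[10] = 00CBABC0$2C10C01CB1
  rot[11] = 0CBABC0$2C10C01CB10
  rot[12] = CBABC0$2C10C01CB100
  rot[13] = BABC0$2C10C01CB100C
  rot[14] = ABC0$2C10C01CB100CB
  rot[15] = BC0$2C10C01CB100CBA
  rot[16] = C0$2C10C01CB100CBAB
  rot[17] = 0$2C10C01CB100CBABC
  rot[18] = $2C10C01CB100CBABC0
Sorted (with $ < everything):
  sorted[0] = $2C10C01CB100CBABC0  (last char: '0')
  sorted[1] = 0$2C10C01CB100CBABC  (last char: 'C')
  sorted[2] = 00CBABC0$2C10C01CB1  (last char: '1')
  sorted[3] = 01CB100CBABC0$2C10C  (last char: 'C')
  sorted[4] = 0C01CB100CBABC0$2C1  (last char: '1')
  sorted[5] = 0CBABC0$2C10C01CB10  (last char: '0')
  sorted[6] = 100CBABC0$2C10C01CB  (last char: 'B')
  sorted[7] = 10C01CB100CBABC0$2C  (last char: 'C')
  sorted[8] = 1CB100CBABC0$2C10C0  (last char: '0')
  sorted[9] = 2C10C01CB100CBABC0$  (last char: '$')
  sorted[10] = ABC0$2C10C01CB100CB  (last char: 'B')
  sorted[11] = B100CBABC0$2C10C01C  (last char: 'C')
  sorted[12] = BABC0$2C10C01CB100C  (last char: 'C')
  sorted[13] = BC0$2C10C01CB100CBA  (last char: 'A')
  sorted[14] = C0$2C10C01CB100CBAB  (last char: 'B')
  sorted[15] = C01CB100CBABC0$2C10  (last char: '0')
  sorted[16] = C10C01CB100CBABC0$2  (last char: '2')
  sorted[17] = CB100CBABC0$2C10C01  (last char: '1')
  sorted[18] = CBABC0$2C10C01CB100  (last char: '0')
Last column: 0C1C10BC0$BCCAB0210
Original string S is at sorted index 9

Answer: 0C1C10BC0$BCCAB0210
9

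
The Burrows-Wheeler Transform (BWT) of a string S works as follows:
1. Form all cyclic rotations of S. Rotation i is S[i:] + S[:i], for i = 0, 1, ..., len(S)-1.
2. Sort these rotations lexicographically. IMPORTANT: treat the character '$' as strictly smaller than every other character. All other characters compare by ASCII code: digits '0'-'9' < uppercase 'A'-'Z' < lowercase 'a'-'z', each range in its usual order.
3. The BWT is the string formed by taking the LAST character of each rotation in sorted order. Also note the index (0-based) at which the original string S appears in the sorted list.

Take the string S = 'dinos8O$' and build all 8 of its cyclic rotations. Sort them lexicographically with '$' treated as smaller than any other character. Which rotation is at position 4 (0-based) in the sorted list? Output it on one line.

Answer: inos8O$d

Derivation:
All 8 rotations (rotation i = S[i:]+S[:i]):
  rot[0] = dinos8O$
  rot[1] = inos8O$d
  rot[2] = nos8O$di
  rot[3] = os8O$din
  rot[4] = s8O$dino
  rot[5] = 8O$dinos
  rot[6] = O$dinos8
  rot[7] = $dinos8O
Sorted (with $ < everything):
  sorted[0] = $dinos8O
  sorted[1] = 8O$dinos
  sorted[2] = O$dinos8
  sorted[3] = dinos8O$
  sorted[4] = inos8O$d
  sorted[5] = nos8O$di
  sorted[6] = os8O$din
  sorted[7] = s8O$dino
sorted[4] = inos8O$d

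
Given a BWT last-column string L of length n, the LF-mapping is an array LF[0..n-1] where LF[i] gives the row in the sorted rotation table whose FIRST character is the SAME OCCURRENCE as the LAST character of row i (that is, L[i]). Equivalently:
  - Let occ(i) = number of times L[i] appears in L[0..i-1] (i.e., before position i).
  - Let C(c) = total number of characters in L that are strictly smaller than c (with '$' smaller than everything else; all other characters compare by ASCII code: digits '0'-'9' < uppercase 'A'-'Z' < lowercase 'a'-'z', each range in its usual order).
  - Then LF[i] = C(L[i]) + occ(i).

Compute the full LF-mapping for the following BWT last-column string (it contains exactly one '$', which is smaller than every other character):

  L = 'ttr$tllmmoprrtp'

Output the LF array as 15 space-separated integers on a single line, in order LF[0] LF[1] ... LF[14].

Answer: 11 12 8 0 13 1 2 3 4 5 6 9 10 14 7

Derivation:
Char counts: '$':1, 'l':2, 'm':2, 'o':1, 'p':2, 'r':3, 't':4
C (first-col start): C('$')=0, C('l')=1, C('m')=3, C('o')=5, C('p')=6, C('r')=8, C('t')=11
L[0]='t': occ=0, LF[0]=C('t')+0=11+0=11
L[1]='t': occ=1, LF[1]=C('t')+1=11+1=12
L[2]='r': occ=0, LF[2]=C('r')+0=8+0=8
L[3]='$': occ=0, LF[3]=C('$')+0=0+0=0
L[4]='t': occ=2, LF[4]=C('t')+2=11+2=13
L[5]='l': occ=0, LF[5]=C('l')+0=1+0=1
L[6]='l': occ=1, LF[6]=C('l')+1=1+1=2
L[7]='m': occ=0, LF[7]=C('m')+0=3+0=3
L[8]='m': occ=1, LF[8]=C('m')+1=3+1=4
L[9]='o': occ=0, LF[9]=C('o')+0=5+0=5
L[10]='p': occ=0, LF[10]=C('p')+0=6+0=6
L[11]='r': occ=1, LF[11]=C('r')+1=8+1=9
L[12]='r': occ=2, LF[12]=C('r')+2=8+2=10
L[13]='t': occ=3, LF[13]=C('t')+3=11+3=14
L[14]='p': occ=1, LF[14]=C('p')+1=6+1=7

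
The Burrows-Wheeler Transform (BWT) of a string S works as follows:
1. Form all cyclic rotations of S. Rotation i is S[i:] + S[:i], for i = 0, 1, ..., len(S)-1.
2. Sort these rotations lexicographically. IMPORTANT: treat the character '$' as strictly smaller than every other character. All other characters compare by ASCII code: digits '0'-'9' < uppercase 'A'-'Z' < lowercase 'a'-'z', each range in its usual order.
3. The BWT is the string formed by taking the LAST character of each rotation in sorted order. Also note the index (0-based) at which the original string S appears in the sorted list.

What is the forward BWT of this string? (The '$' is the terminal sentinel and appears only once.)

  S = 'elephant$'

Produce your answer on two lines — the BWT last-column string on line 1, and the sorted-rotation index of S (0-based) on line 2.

All 9 rotations (rotation i = S[i:]+S[:i]):
  rot[0] = elephant$
  rot[1] = lephant$e
  rot[2] = ephant$el
  rot[3] = phant$ele
  rot[4] = hant$elep
  rot[5] = ant$eleph
  rot[6] = nt$elepha
  rot[7] = t$elephan
  rot[8] = $elephant
Sorted (with $ < everything):
  sorted[0] = $elephant  (last char: 't')
  sorted[1] = ant$eleph  (last char: 'h')
  sorted[2] = elephant$  (last char: '$')
  sorted[3] = ephant$el  (last char: 'l')
  sorted[4] = hant$elep  (last char: 'p')
  sorted[5] = lephant$e  (last char: 'e')
  sorted[6] = nt$elepha  (last char: 'a')
  sorted[7] = phant$ele  (last char: 'e')
  sorted[8] = t$elephan  (last char: 'n')
Last column: th$lpeaen
Original string S is at sorted index 2

Answer: th$lpeaen
2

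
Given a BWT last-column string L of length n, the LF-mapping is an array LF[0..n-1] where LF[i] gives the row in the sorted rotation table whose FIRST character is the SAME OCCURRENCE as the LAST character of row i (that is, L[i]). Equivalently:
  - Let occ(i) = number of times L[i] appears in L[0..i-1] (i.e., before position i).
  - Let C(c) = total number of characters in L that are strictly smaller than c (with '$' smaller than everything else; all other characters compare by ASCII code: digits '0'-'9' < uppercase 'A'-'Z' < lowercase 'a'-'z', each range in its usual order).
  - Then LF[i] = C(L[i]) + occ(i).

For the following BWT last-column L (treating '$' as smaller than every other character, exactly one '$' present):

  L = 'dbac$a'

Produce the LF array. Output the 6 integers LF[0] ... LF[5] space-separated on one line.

Answer: 5 3 1 4 0 2

Derivation:
Char counts: '$':1, 'a':2, 'b':1, 'c':1, 'd':1
C (first-col start): C('$')=0, C('a')=1, C('b')=3, C('c')=4, C('d')=5
L[0]='d': occ=0, LF[0]=C('d')+0=5+0=5
L[1]='b': occ=0, LF[1]=C('b')+0=3+0=3
L[2]='a': occ=0, LF[2]=C('a')+0=1+0=1
L[3]='c': occ=0, LF[3]=C('c')+0=4+0=4
L[4]='$': occ=0, LF[4]=C('$')+0=0+0=0
L[5]='a': occ=1, LF[5]=C('a')+1=1+1=2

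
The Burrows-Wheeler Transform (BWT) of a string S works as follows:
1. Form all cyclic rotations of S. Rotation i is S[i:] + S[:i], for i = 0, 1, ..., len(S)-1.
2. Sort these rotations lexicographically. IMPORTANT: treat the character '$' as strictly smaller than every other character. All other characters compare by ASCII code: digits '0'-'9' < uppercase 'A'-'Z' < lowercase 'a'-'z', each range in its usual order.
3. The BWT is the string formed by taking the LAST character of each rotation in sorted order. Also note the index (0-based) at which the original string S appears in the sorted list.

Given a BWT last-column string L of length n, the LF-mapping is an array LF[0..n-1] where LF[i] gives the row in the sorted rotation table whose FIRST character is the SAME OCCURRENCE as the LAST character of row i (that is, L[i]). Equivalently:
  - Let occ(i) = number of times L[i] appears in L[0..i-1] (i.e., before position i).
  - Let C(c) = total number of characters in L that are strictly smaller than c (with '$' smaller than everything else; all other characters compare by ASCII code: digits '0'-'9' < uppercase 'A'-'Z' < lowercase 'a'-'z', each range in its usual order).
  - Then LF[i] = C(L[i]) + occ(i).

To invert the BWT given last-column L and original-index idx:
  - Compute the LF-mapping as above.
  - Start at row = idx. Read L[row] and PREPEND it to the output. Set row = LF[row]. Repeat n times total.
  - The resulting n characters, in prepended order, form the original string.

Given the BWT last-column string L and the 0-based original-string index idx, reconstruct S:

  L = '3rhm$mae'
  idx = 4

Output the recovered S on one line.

Answer: hammer3$

Derivation:
LF mapping: 1 7 4 5 0 6 2 3
Walk LF starting at row 4, prepending L[row]:
  step 1: row=4, L[4]='$', prepend. Next row=LF[4]=0
  step 2: row=0, L[0]='3', prepend. Next row=LF[0]=1
  step 3: row=1, L[1]='r', prepend. Next row=LF[1]=7
  step 4: row=7, L[7]='e', prepend. Next row=LF[7]=3
  step 5: row=3, L[3]='m', prepend. Next row=LF[3]=5
  step 6: row=5, L[5]='m', prepend. Next row=LF[5]=6
  step 7: row=6, L[6]='a', prepend. Next row=LF[6]=2
  step 8: row=2, L[2]='h', prepend. Next row=LF[2]=4
Reversed output: hammer3$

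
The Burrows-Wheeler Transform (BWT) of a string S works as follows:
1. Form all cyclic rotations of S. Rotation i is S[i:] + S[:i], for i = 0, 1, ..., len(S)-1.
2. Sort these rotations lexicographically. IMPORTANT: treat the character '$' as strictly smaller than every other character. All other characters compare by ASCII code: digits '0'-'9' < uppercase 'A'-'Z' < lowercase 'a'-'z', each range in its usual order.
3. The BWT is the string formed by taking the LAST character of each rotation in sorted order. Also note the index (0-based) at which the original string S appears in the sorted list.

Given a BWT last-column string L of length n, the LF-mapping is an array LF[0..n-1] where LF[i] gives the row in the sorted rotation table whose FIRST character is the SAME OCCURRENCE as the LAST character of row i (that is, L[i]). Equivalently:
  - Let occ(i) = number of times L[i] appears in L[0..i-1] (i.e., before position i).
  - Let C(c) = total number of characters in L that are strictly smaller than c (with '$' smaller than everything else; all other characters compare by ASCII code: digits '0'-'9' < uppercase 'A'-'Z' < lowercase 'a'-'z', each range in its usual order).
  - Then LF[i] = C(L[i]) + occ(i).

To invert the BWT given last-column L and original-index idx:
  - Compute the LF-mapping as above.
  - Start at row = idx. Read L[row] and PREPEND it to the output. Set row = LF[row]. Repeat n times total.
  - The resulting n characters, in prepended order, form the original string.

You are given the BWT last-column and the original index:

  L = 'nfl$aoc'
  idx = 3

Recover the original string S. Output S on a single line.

LF mapping: 5 3 4 0 1 6 2
Walk LF starting at row 3, prepending L[row]:
  step 1: row=3, L[3]='$', prepend. Next row=LF[3]=0
  step 2: row=0, L[0]='n', prepend. Next row=LF[0]=5
  step 3: row=5, L[5]='o', prepend. Next row=LF[5]=6
  step 4: row=6, L[6]='c', prepend. Next row=LF[6]=2
  step 5: row=2, L[2]='l', prepend. Next row=LF[2]=4
  step 6: row=4, L[4]='a', prepend. Next row=LF[4]=1
  step 7: row=1, L[1]='f', prepend. Next row=LF[1]=3
Reversed output: falcon$

Answer: falcon$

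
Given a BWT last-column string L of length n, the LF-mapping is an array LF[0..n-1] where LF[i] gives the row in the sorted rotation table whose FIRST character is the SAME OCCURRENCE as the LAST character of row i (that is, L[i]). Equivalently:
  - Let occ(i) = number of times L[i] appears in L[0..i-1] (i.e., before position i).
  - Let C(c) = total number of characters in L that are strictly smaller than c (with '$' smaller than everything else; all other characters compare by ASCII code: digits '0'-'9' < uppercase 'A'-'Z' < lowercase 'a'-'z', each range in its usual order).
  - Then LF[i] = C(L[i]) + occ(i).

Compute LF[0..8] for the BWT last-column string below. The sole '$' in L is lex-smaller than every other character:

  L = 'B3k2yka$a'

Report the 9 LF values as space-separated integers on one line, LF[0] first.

Answer: 3 2 6 1 8 7 4 0 5

Derivation:
Char counts: '$':1, '2':1, '3':1, 'B':1, 'a':2, 'k':2, 'y':1
C (first-col start): C('$')=0, C('2')=1, C('3')=2, C('B')=3, C('a')=4, C('k')=6, C('y')=8
L[0]='B': occ=0, LF[0]=C('B')+0=3+0=3
L[1]='3': occ=0, LF[1]=C('3')+0=2+0=2
L[2]='k': occ=0, LF[2]=C('k')+0=6+0=6
L[3]='2': occ=0, LF[3]=C('2')+0=1+0=1
L[4]='y': occ=0, LF[4]=C('y')+0=8+0=8
L[5]='k': occ=1, LF[5]=C('k')+1=6+1=7
L[6]='a': occ=0, LF[6]=C('a')+0=4+0=4
L[7]='$': occ=0, LF[7]=C('$')+0=0+0=0
L[8]='a': occ=1, LF[8]=C('a')+1=4+1=5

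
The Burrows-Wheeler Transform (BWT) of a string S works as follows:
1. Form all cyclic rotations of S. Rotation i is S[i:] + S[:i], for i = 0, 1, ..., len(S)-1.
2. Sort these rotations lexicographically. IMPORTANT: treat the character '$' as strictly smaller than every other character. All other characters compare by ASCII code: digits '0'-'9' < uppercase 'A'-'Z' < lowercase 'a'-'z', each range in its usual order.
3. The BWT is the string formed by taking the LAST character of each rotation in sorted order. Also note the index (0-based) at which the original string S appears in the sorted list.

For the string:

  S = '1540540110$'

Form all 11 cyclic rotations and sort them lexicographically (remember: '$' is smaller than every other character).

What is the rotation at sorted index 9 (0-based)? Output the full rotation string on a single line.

Answer: 540110$1540

Derivation:
All 11 rotations (rotation i = S[i:]+S[:i]):
  rot[0] = 1540540110$
  rot[1] = 540540110$1
  rot[2] = 40540110$15
  rot[3] = 0540110$154
  rot[4] = 540110$1540
  rot[5] = 40110$15405
  rot[6] = 0110$154054
  rot[7] = 110$1540540
  rot[8] = 10$15405401
  rot[9] = 0$154054011
  rot[10] = $1540540110
Sorted (with $ < everything):
  sorted[0] = $1540540110
  sorted[1] = 0$154054011
  sorted[2] = 0110$154054
  sorted[3] = 0540110$154
  sorted[4] = 10$15405401
  sorted[5] = 110$1540540
  sorted[6] = 1540540110$
  sorted[7] = 40110$15405
  sorted[8] = 40540110$15
  sorted[9] = 540110$1540
  sorted[10] = 540540110$1
sorted[9] = 540110$1540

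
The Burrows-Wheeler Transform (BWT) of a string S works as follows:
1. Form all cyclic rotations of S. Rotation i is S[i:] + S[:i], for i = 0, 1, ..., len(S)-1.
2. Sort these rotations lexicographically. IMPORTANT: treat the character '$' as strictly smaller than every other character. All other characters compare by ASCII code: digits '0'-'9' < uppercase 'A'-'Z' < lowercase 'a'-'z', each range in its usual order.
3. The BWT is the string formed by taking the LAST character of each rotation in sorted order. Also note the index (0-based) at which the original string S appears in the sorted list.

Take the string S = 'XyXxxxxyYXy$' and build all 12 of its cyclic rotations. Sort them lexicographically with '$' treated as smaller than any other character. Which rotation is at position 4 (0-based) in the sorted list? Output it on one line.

All 12 rotations (rotation i = S[i:]+S[:i]):
  rot[0] = XyXxxxxyYXy$
  rot[1] = yXxxxxyYXy$X
  rot[2] = XxxxxyYXy$Xy
  rot[3] = xxxxyYXy$XyX
  rot[4] = xxxyYXy$XyXx
  rot[5] = xxyYXy$XyXxx
  rot[6] = xyYXy$XyXxxx
  rot[7] = yYXy$XyXxxxx
  rot[8] = YXy$XyXxxxxy
  rot[9] = Xy$XyXxxxxyY
  rot[10] = y$XyXxxxxyYX
  rot[11] = $XyXxxxxyYXy
Sorted (with $ < everything):
  sorted[0] = $XyXxxxxyYXy
  sorted[1] = XxxxxyYXy$Xy
  sorted[2] = Xy$XyXxxxxyY
  sorted[3] = XyXxxxxyYXy$
  sorted[4] = YXy$XyXxxxxy
  sorted[5] = xxxxyYXy$XyX
  sorted[6] = xxxyYXy$XyXx
  sorted[7] = xxyYXy$XyXxx
  sorted[8] = xyYXy$XyXxxx
  sorted[9] = y$XyXxxxxyYX
  sorted[10] = yXxxxxyYXy$X
  sorted[11] = yYXy$XyXxxxx
sorted[4] = YXy$XyXxxxxy

Answer: YXy$XyXxxxxy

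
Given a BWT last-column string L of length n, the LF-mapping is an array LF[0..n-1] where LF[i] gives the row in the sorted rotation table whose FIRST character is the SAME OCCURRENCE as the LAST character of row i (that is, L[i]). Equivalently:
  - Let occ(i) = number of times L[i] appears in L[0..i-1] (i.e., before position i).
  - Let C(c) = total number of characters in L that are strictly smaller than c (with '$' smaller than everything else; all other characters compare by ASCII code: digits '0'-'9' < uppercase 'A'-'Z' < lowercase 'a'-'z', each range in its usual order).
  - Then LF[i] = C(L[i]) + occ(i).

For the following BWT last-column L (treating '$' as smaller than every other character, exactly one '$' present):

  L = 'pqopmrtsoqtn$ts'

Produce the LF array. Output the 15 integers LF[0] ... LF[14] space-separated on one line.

Answer: 5 7 3 6 1 9 12 10 4 8 13 2 0 14 11

Derivation:
Char counts: '$':1, 'm':1, 'n':1, 'o':2, 'p':2, 'q':2, 'r':1, 's':2, 't':3
C (first-col start): C('$')=0, C('m')=1, C('n')=2, C('o')=3, C('p')=5, C('q')=7, C('r')=9, C('s')=10, C('t')=12
L[0]='p': occ=0, LF[0]=C('p')+0=5+0=5
L[1]='q': occ=0, LF[1]=C('q')+0=7+0=7
L[2]='o': occ=0, LF[2]=C('o')+0=3+0=3
L[3]='p': occ=1, LF[3]=C('p')+1=5+1=6
L[4]='m': occ=0, LF[4]=C('m')+0=1+0=1
L[5]='r': occ=0, LF[5]=C('r')+0=9+0=9
L[6]='t': occ=0, LF[6]=C('t')+0=12+0=12
L[7]='s': occ=0, LF[7]=C('s')+0=10+0=10
L[8]='o': occ=1, LF[8]=C('o')+1=3+1=4
L[9]='q': occ=1, LF[9]=C('q')+1=7+1=8
L[10]='t': occ=1, LF[10]=C('t')+1=12+1=13
L[11]='n': occ=0, LF[11]=C('n')+0=2+0=2
L[12]='$': occ=0, LF[12]=C('$')+0=0+0=0
L[13]='t': occ=2, LF[13]=C('t')+2=12+2=14
L[14]='s': occ=1, LF[14]=C('s')+1=10+1=11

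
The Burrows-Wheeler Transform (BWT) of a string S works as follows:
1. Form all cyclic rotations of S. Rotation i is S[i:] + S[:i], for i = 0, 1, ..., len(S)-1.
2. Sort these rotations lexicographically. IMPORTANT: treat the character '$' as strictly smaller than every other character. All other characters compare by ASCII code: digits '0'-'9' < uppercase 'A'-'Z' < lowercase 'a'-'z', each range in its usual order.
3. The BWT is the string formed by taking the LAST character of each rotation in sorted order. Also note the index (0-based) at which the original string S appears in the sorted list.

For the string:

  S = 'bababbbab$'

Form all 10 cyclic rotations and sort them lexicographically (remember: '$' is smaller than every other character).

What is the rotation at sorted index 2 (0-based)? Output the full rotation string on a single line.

Answer: ababbbab$b

Derivation:
All 10 rotations (rotation i = S[i:]+S[:i]):
  rot[0] = bababbbab$
  rot[1] = ababbbab$b
  rot[2] = babbbab$ba
  rot[3] = abbbab$bab
  rot[4] = bbbab$baba
  rot[5] = bbab$babab
  rot[6] = bab$bababb
  rot[7] = ab$bababbb
  rot[8] = b$bababbba
  rot[9] = $bababbbab
Sorted (with $ < everything):
  sorted[0] = $bababbbab
  sorted[1] = ab$bababbb
  sorted[2] = ababbbab$b
  sorted[3] = abbbab$bab
  sorted[4] = b$bababbba
  sorted[5] = bab$bababb
  sorted[6] = bababbbab$
  sorted[7] = babbbab$ba
  sorted[8] = bbab$babab
  sorted[9] = bbbab$baba
sorted[2] = ababbbab$b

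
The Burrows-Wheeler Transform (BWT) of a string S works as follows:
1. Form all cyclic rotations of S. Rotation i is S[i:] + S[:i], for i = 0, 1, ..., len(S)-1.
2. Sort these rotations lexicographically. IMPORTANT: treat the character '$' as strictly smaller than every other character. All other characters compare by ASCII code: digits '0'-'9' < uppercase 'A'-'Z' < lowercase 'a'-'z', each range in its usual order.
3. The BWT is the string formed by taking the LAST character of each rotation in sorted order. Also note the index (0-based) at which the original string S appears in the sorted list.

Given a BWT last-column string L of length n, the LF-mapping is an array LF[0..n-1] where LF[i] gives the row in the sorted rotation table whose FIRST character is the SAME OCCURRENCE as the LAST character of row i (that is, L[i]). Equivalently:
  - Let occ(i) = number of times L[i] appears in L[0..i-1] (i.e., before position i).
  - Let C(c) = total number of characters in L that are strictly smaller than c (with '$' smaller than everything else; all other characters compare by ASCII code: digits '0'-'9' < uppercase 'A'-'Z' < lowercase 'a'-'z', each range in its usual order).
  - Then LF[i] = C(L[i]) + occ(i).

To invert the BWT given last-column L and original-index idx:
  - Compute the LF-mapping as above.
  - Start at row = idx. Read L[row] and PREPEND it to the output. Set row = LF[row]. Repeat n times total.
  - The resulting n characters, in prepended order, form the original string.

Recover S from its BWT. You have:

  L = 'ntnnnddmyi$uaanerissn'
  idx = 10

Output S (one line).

Answer: nannymisunderstandin$

Derivation:
LF mapping: 9 18 10 11 12 3 4 8 20 6 0 19 1 2 13 5 15 7 16 17 14
Walk LF starting at row 10, prepending L[row]:
  step 1: row=10, L[10]='$', prepend. Next row=LF[10]=0
  step 2: row=0, L[0]='n', prepend. Next row=LF[0]=9
  step 3: row=9, L[9]='i', prepend. Next row=LF[9]=6
  step 4: row=6, L[6]='d', prepend. Next row=LF[6]=4
  step 5: row=4, L[4]='n', prepend. Next row=LF[4]=12
  step 6: row=12, L[12]='a', prepend. Next row=LF[12]=1
  step 7: row=1, L[1]='t', prepend. Next row=LF[1]=18
  step 8: row=18, L[18]='s', prepend. Next row=LF[18]=16
  step 9: row=16, L[16]='r', prepend. Next row=LF[16]=15
  step 10: row=15, L[15]='e', prepend. Next row=LF[15]=5
  step 11: row=5, L[5]='d', prepend. Next row=LF[5]=3
  step 12: row=3, L[3]='n', prepend. Next row=LF[3]=11
  step 13: row=11, L[11]='u', prepend. Next row=LF[11]=19
  step 14: row=19, L[19]='s', prepend. Next row=LF[19]=17
  step 15: row=17, L[17]='i', prepend. Next row=LF[17]=7
  step 16: row=7, L[7]='m', prepend. Next row=LF[7]=8
  step 17: row=8, L[8]='y', prepend. Next row=LF[8]=20
  step 18: row=20, L[20]='n', prepend. Next row=LF[20]=14
  step 19: row=14, L[14]='n', prepend. Next row=LF[14]=13
  step 20: row=13, L[13]='a', prepend. Next row=LF[13]=2
  step 21: row=2, L[2]='n', prepend. Next row=LF[2]=10
Reversed output: nannymisunderstandin$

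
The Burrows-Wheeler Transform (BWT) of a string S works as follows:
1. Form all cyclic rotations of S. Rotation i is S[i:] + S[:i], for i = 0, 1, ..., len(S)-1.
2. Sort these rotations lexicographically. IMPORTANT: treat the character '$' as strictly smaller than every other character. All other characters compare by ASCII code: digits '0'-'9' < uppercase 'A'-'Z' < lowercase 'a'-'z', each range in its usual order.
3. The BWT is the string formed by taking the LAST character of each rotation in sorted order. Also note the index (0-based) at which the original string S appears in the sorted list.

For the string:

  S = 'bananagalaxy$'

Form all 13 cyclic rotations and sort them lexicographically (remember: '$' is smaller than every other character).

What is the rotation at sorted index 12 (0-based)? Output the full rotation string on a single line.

Answer: y$bananagalax

Derivation:
All 13 rotations (rotation i = S[i:]+S[:i]):
  rot[0] = bananagalaxy$
  rot[1] = ananagalaxy$b
  rot[2] = nanagalaxy$ba
  rot[3] = anagalaxy$ban
  rot[4] = nagalaxy$bana
  rot[5] = agalaxy$banan
  rot[6] = galaxy$banana
  rot[7] = alaxy$bananag
  rot[8] = laxy$bananaga
  rot[9] = axy$bananagal
  rot[10] = xy$bananagala
  rot[11] = y$bananagalax
  rot[12] = $bananagalaxy
Sorted (with $ < everything):
  sorted[0] = $bananagalaxy
  sorted[1] = agalaxy$banan
  sorted[2] = alaxy$bananag
  sorted[3] = anagalaxy$ban
  sorted[4] = ananagalaxy$b
  sorted[5] = axy$bananagal
  sorted[6] = bananagalaxy$
  sorted[7] = galaxy$banana
  sorted[8] = laxy$bananaga
  sorted[9] = nagalaxy$bana
  sorted[10] = nanagalaxy$ba
  sorted[11] = xy$bananagala
  sorted[12] = y$bananagalax
sorted[12] = y$bananagalax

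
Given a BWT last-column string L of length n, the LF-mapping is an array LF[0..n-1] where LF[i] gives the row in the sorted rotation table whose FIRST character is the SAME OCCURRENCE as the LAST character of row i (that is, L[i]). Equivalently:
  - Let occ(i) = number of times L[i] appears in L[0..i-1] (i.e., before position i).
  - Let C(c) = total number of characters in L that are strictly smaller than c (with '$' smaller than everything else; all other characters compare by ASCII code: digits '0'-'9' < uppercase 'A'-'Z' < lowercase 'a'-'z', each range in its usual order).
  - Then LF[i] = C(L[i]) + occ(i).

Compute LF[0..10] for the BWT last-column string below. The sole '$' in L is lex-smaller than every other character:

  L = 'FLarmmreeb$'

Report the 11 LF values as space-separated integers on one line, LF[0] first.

Answer: 1 2 3 9 7 8 10 5 6 4 0

Derivation:
Char counts: '$':1, 'F':1, 'L':1, 'a':1, 'b':1, 'e':2, 'm':2, 'r':2
C (first-col start): C('$')=0, C('F')=1, C('L')=2, C('a')=3, C('b')=4, C('e')=5, C('m')=7, C('r')=9
L[0]='F': occ=0, LF[0]=C('F')+0=1+0=1
L[1]='L': occ=0, LF[1]=C('L')+0=2+0=2
L[2]='a': occ=0, LF[2]=C('a')+0=3+0=3
L[3]='r': occ=0, LF[3]=C('r')+0=9+0=9
L[4]='m': occ=0, LF[4]=C('m')+0=7+0=7
L[5]='m': occ=1, LF[5]=C('m')+1=7+1=8
L[6]='r': occ=1, LF[6]=C('r')+1=9+1=10
L[7]='e': occ=0, LF[7]=C('e')+0=5+0=5
L[8]='e': occ=1, LF[8]=C('e')+1=5+1=6
L[9]='b': occ=0, LF[9]=C('b')+0=4+0=4
L[10]='$': occ=0, LF[10]=C('$')+0=0+0=0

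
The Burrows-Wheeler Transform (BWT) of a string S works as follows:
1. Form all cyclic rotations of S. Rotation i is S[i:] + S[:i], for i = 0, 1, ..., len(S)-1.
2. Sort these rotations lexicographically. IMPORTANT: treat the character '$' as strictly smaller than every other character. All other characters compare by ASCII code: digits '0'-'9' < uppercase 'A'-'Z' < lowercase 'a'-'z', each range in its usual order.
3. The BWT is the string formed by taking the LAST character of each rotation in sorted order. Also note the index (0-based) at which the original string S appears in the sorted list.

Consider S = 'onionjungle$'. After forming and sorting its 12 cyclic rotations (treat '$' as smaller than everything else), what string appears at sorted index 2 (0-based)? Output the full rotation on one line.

All 12 rotations (rotation i = S[i:]+S[:i]):
  rot[0] = onionjungle$
  rot[1] = nionjungle$o
  rot[2] = ionjungle$on
  rot[3] = onjungle$oni
  rot[4] = njungle$onio
  rot[5] = jungle$onion
  rot[6] = ungle$onionj
  rot[7] = ngle$onionju
  rot[8] = gle$onionjun
  rot[9] = le$onionjung
  rot[10] = e$onionjungl
  rot[11] = $onionjungle
Sorted (with $ < everything):
  sorted[0] = $onionjungle
  sorted[1] = e$onionjungl
  sorted[2] = gle$onionjun
  sorted[3] = ionjungle$on
  sorted[4] = jungle$onion
  sorted[5] = le$onionjung
  sorted[6] = ngle$onionju
  sorted[7] = nionjungle$o
  sorted[8] = njungle$onio
  sorted[9] = onionjungle$
  sorted[10] = onjungle$oni
  sorted[11] = ungle$onionj
sorted[2] = gle$onionjun

Answer: gle$onionjun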